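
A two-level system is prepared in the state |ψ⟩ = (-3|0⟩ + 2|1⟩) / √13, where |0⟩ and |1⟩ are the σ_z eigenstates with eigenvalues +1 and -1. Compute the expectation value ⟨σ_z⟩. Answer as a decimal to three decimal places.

⟨σ_z⟩ = |a|² - |b|² divided by |a|²+|b|², with a, b the |0⟩, |1⟩ amplitudes.
= (9 - 4)/13 = 5/13.

0.385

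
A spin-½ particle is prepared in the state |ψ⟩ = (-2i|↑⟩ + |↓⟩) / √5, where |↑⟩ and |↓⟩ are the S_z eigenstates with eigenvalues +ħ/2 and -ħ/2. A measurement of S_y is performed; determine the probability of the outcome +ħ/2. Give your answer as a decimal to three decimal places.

|+y⟩ = (|↑⟩ + i|↓⟩)/√2, so ⟨+y|ψ⟩ = (-3i) / (√2·√5).
P = |-3i|² / 10 = 9/10.

0.900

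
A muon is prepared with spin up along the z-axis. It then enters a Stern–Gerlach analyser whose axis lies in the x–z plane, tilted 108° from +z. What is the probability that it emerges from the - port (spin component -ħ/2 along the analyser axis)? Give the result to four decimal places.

0.6545

For spin-½, the probability of finding spin-up along an axis at angle θ to the initial spin direction is cos²(θ/2); spin-down is sin²(θ/2).
θ = 108°, so P = sin²(54°) ≈ 0.6545.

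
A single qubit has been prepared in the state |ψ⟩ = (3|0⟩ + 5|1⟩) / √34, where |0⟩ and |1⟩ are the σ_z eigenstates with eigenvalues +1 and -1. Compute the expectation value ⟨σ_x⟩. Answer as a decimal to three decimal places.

⟨σ_x⟩ = 2 Re(a* b)/(|a|²+|b|²) with a = 3, b = 5.
a* b = 15, so ⟨σ_x⟩ = 30/34.

0.882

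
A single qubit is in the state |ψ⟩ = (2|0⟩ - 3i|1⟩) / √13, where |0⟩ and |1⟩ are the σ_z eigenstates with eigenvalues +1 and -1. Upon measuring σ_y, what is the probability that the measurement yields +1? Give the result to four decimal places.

0.0385

|+y⟩ = (|0⟩ + i|1⟩)/√2, so ⟨+y|ψ⟩ = (-1) / (√2·√13).
P = |-1|² / 26 = 1/26.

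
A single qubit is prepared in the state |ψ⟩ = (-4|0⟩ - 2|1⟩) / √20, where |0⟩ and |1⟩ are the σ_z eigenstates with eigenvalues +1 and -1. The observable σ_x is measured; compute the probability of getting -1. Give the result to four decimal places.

|-x⟩ = (|0⟩ - |1⟩)/√2, so ⟨-x|ψ⟩ = (-2) / (√2·√20).
P = |-2|² / 40 = 4/40.

0.1000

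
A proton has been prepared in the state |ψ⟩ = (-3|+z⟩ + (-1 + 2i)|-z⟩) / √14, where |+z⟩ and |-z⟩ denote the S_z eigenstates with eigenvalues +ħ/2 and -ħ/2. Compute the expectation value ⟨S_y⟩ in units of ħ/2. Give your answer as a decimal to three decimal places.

-0.857

⟨σ_y⟩ = 2 Im(a* b)/(|a|²+|b|²) with a = -3, b = (-1 + 2i).
a* b = (3 - 6i), so ⟨σ_y⟩ = -12/14.
⟨S_y⟩ = (ħ/2)·⟨σ_y⟩.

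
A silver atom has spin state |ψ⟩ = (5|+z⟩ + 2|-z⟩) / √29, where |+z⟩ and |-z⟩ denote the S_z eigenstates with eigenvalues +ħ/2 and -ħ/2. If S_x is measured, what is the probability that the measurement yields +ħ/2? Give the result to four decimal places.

0.8448

|+x⟩ = (|+z⟩ + |-z⟩)/√2, so ⟨+x|ψ⟩ = (7) / (√2·√29).
P = |7|² / 58 = 49/58.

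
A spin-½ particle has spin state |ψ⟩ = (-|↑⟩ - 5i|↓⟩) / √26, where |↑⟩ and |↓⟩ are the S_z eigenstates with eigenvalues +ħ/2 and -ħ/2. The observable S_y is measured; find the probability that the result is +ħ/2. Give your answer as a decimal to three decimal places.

0.692

|+y⟩ = (|↑⟩ + i|↓⟩)/√2, so ⟨+y|ψ⟩ = (-6) / (√2·√26).
P = |-6|² / 52 = 36/52.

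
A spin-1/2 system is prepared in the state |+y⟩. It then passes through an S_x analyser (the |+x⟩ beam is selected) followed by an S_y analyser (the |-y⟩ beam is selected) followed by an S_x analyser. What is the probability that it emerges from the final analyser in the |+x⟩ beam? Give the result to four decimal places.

First analyser (S_x): from |+y⟩, P(|+x⟩) = 1/2.
After stage 1 the state is |+x⟩; P(|-y⟩) = |⟨-y|+x⟩|² = 1/2.
After stage 2 the state is |-y⟩; P(|+x⟩) = |⟨+x|-y⟩|² = 1/2.
Joint probability = 1/2 × 1/2 × 1/2 = 0.1250.

0.1250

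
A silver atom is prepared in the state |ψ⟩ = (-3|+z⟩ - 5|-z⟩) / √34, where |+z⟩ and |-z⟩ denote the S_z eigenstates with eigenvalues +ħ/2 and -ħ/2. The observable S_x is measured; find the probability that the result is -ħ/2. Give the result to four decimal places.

0.0588

|-x⟩ = (|+z⟩ - |-z⟩)/√2, so ⟨-x|ψ⟩ = (2) / (√2·√34).
P = |2|² / 68 = 4/68.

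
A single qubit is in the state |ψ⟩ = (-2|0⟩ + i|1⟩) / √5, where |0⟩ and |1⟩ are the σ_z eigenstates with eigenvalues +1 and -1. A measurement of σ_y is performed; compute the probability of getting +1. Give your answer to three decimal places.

0.100

|+y⟩ = (|0⟩ + i|1⟩)/√2, so ⟨+y|ψ⟩ = (-1) / (√2·√5).
P = |-1|² / 10 = 1/10.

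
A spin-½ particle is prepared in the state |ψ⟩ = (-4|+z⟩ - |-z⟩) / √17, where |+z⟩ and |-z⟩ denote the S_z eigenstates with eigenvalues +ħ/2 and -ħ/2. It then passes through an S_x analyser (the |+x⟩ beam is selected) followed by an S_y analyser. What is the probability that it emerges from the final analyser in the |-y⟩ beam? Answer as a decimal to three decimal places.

First analyser (S_x): P(|+x⟩) = |⟨+x|ψ⟩|² = 25/34.
After stage 1 the state is |+x⟩; P(|-y⟩) = |⟨-y|+x⟩|² = 1/2.
Joint probability = 25/34 × 1/2 = 0.368.

0.368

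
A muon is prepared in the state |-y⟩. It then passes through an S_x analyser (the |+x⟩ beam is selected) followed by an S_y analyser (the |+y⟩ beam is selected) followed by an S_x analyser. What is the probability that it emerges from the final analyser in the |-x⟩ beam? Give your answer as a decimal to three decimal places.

First analyser (S_x): from |-y⟩, P(|+x⟩) = 1/2.
After stage 1 the state is |+x⟩; P(|+y⟩) = |⟨+y|+x⟩|² = 1/2.
After stage 2 the state is |+y⟩; P(|-x⟩) = |⟨-x|+y⟩|² = 1/2.
Joint probability = 1/2 × 1/2 × 1/2 = 0.125.

0.125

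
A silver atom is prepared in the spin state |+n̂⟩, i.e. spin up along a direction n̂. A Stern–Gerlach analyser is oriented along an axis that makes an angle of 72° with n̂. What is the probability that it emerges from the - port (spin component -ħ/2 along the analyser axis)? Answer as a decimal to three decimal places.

0.345

For spin-½, the probability of finding spin-up along an axis at angle θ to the initial spin direction is cos²(θ/2); spin-down is sin²(θ/2).
θ = 72°, so P = sin²(36°) ≈ 0.345.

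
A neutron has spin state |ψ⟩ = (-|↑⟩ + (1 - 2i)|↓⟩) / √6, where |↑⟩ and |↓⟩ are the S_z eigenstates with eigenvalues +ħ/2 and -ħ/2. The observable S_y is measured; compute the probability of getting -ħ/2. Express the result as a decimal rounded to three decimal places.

0.167

|-y⟩ = (|↑⟩ - i|↓⟩)/√2, so ⟨-y|ψ⟩ = (1 + i) / (√2·√6).
P = |1 + i|² / 12 = 2/12.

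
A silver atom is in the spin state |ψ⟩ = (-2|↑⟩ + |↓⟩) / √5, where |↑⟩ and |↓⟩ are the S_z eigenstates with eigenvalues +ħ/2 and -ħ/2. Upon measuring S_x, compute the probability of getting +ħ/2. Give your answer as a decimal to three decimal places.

|+x⟩ = (|↑⟩ + |↓⟩)/√2, so ⟨+x|ψ⟩ = (-1) / (√2·√5).
P = |-1|² / 10 = 1/10.

0.100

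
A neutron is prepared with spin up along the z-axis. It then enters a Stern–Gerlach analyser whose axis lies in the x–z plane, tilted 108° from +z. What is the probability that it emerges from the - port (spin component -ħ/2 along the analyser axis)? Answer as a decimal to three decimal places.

0.655

For spin-½, the probability of finding spin-up along an axis at angle θ to the initial spin direction is cos²(θ/2); spin-down is sin²(θ/2).
θ = 108°, so P = sin²(54°) ≈ 0.655.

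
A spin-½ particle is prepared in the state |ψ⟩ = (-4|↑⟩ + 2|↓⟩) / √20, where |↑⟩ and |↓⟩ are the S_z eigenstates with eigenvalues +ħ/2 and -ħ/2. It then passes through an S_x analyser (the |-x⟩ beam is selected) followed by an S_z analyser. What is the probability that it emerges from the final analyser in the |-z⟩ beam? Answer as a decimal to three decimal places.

First analyser (S_x): P(|-x⟩) = |⟨-x|ψ⟩|² = 36/40.
After stage 1 the state is |-x⟩; P(|-z⟩) = |⟨-z|-x⟩|² = 1/2.
Joint probability = 36/40 × 1/2 = 0.450.

0.450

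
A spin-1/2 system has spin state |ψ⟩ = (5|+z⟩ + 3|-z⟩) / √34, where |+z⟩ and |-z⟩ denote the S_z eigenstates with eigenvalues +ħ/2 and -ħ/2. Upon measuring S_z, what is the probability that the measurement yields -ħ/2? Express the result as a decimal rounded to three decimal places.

0.265

The -ħ/2 outcome corresponds to |-z⟩. Its amplitude in |ψ⟩ is 3/√34.
P = |3|² / 34 = 9/34.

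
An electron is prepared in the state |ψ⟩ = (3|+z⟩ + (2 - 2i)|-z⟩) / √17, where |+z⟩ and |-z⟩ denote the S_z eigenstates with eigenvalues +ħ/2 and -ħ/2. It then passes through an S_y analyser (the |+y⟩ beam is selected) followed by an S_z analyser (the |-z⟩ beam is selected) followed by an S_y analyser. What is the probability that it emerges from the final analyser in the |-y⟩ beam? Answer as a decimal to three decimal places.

0.037

First analyser (S_y): P(|+y⟩) = |⟨+y|ψ⟩|² = 5/34.
After stage 1 the state is |+y⟩; P(|-z⟩) = |⟨-z|+y⟩|² = 1/2.
After stage 2 the state is |-z⟩; P(|-y⟩) = |⟨-y|-z⟩|² = 1/2.
Joint probability = 5/34 × 1/2 × 1/2 = 0.037.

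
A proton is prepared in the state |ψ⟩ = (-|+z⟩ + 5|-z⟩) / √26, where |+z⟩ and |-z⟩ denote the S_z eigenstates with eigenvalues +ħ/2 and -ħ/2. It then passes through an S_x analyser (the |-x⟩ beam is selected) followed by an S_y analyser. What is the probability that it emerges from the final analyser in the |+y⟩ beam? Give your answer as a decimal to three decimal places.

0.346

First analyser (S_x): P(|-x⟩) = |⟨-x|ψ⟩|² = 36/52.
After stage 1 the state is |-x⟩; P(|+y⟩) = |⟨+y|-x⟩|² = 1/2.
Joint probability = 36/52 × 1/2 = 0.346.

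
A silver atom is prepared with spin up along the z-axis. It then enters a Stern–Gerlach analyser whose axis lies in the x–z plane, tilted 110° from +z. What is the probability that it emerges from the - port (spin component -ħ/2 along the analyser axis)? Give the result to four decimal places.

For spin-½, the probability of finding spin-up along an axis at angle θ to the initial spin direction is cos²(θ/2); spin-down is sin²(θ/2).
θ = 110°, so P = sin²(55°) ≈ 0.6710.

0.6710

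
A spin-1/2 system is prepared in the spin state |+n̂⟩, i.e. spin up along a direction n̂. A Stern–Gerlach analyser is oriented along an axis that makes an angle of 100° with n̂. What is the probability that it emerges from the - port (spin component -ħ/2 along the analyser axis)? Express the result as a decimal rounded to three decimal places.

0.587

For spin-½, the probability of finding spin-up along an axis at angle θ to the initial spin direction is cos²(θ/2); spin-down is sin²(θ/2).
θ = 100°, so P = sin²(50°) ≈ 0.587.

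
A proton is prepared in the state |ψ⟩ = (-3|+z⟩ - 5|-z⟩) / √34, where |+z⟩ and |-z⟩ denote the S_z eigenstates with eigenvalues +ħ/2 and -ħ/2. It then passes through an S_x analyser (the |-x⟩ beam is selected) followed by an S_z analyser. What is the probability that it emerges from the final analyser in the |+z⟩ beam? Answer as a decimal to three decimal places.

First analyser (S_x): P(|-x⟩) = |⟨-x|ψ⟩|² = 4/68.
After stage 1 the state is |-x⟩; P(|+z⟩) = |⟨+z|-x⟩|² = 1/2.
Joint probability = 4/68 × 1/2 = 0.029.

0.029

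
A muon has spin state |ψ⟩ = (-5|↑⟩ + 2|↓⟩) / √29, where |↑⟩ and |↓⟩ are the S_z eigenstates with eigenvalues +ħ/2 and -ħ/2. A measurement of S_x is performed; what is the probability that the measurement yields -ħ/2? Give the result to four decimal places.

0.8448

|-x⟩ = (|↑⟩ - |↓⟩)/√2, so ⟨-x|ψ⟩ = (-7) / (√2·√29).
P = |-7|² / 58 = 49/58.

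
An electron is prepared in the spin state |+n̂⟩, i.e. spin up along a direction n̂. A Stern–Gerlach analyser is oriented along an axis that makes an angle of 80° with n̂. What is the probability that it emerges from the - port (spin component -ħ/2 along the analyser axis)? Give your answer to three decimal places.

For spin-½, the probability of finding spin-up along an axis at angle θ to the initial spin direction is cos²(θ/2); spin-down is sin²(θ/2).
θ = 80°, so P = sin²(40°) ≈ 0.413.

0.413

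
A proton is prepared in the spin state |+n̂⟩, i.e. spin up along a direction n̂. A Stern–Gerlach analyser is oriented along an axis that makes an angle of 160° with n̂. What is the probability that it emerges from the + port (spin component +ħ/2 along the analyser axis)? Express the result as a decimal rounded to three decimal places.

For spin-½, the probability of finding spin-up along an axis at angle θ to the initial spin direction is cos²(θ/2); spin-down is sin²(θ/2).
θ = 160°, so P = cos²(80°) ≈ 0.030.

0.030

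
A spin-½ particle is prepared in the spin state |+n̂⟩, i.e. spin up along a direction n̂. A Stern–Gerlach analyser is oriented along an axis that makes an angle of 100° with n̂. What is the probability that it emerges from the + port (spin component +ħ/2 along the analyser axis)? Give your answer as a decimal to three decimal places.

0.413

For spin-½, the probability of finding spin-up along an axis at angle θ to the initial spin direction is cos²(θ/2); spin-down is sin²(θ/2).
θ = 100°, so P = cos²(50°) ≈ 0.413.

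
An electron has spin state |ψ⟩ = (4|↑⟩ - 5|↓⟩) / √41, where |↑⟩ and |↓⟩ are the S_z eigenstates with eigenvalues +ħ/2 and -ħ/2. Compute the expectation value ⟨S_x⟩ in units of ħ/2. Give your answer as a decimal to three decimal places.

⟨σ_x⟩ = 2 Re(a* b)/(|a|²+|b|²) with a = 4, b = -5.
a* b = -20, so ⟨σ_x⟩ = -40/41.
⟨S_x⟩ = (ħ/2)·⟨σ_x⟩.

-0.976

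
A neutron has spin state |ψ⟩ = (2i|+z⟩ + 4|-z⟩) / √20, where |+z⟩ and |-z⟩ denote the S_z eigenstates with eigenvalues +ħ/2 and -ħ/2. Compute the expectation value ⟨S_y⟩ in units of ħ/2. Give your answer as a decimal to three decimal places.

-0.800

⟨σ_y⟩ = 2 Im(a* b)/(|a|²+|b|²) with a = 2i, b = 4.
a* b = -8i, so ⟨σ_y⟩ = -16/20.
⟨S_y⟩ = (ħ/2)·⟨σ_y⟩.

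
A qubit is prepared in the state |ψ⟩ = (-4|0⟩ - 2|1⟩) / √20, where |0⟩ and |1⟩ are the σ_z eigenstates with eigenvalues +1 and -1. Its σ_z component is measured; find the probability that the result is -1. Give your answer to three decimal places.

0.200

The -1 outcome corresponds to |1⟩. Its amplitude in |ψ⟩ is -2/√20.
P = |-2|² / 20 = 4/20.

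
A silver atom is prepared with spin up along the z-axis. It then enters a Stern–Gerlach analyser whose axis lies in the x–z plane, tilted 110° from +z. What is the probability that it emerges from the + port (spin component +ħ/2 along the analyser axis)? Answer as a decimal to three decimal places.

0.329

For spin-½, the probability of finding spin-up along an axis at angle θ to the initial spin direction is cos²(θ/2); spin-down is sin²(θ/2).
θ = 110°, so P = cos²(55°) ≈ 0.329.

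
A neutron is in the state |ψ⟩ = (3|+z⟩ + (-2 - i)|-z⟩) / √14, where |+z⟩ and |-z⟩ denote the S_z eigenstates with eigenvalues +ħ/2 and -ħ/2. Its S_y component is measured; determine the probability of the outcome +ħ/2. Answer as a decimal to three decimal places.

0.286

|+y⟩ = (|+z⟩ + i|-z⟩)/√2, so ⟨+y|ψ⟩ = (2 + 2i) / (√2·√14).
P = |2 + 2i|² / 28 = 8/28.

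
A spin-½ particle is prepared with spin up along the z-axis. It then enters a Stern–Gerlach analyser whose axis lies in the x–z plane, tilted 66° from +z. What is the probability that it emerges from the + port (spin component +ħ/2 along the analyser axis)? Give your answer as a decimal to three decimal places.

For spin-½, the probability of finding spin-up along an axis at angle θ to the initial spin direction is cos²(θ/2); spin-down is sin²(θ/2).
θ = 66°, so P = cos²(33°) ≈ 0.703.

0.703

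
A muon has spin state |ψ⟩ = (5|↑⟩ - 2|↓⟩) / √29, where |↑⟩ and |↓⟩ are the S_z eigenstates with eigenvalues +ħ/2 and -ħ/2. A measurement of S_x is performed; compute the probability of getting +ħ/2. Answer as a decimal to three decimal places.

0.155

|+x⟩ = (|↑⟩ + |↓⟩)/√2, so ⟨+x|ψ⟩ = (3) / (√2·√29).
P = |3|² / 58 = 9/58.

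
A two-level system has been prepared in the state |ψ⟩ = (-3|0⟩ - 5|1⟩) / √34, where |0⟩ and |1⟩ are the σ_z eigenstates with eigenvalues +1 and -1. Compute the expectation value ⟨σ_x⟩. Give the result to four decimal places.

0.8824

⟨σ_x⟩ = 2 Re(a* b)/(|a|²+|b|²) with a = -3, b = -5.
a* b = 15, so ⟨σ_x⟩ = 30/34.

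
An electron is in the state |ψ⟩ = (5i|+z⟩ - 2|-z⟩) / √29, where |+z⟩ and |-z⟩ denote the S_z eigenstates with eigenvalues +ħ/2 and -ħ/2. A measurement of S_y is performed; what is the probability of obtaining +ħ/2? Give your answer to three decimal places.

0.845

|+y⟩ = (|+z⟩ + i|-z⟩)/√2, so ⟨+y|ψ⟩ = (7i) / (√2·√29).
P = |7i|² / 58 = 49/58.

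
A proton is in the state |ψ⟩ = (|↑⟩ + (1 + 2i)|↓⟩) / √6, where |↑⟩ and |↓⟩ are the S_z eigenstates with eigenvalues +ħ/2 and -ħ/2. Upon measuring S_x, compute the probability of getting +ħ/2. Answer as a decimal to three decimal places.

|+x⟩ = (|↑⟩ + |↓⟩)/√2, so ⟨+x|ψ⟩ = (2 + 2i) / (√2·√6).
P = |2 + 2i|² / 12 = 8/12.

0.667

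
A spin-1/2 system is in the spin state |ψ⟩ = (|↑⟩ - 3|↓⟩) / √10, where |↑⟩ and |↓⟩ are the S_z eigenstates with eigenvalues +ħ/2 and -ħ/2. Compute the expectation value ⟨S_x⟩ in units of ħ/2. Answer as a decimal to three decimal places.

⟨σ_x⟩ = 2 Re(a* b)/(|a|²+|b|²) with a = 1, b = -3.
a* b = -3, so ⟨σ_x⟩ = -6/10.
⟨S_x⟩ = (ħ/2)·⟨σ_x⟩.

-0.600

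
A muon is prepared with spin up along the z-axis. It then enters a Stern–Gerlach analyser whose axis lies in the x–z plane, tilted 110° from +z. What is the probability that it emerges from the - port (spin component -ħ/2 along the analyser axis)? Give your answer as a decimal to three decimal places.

0.671

For spin-½, the probability of finding spin-up along an axis at angle θ to the initial spin direction is cos²(θ/2); spin-down is sin²(θ/2).
θ = 110°, so P = sin²(55°) ≈ 0.671.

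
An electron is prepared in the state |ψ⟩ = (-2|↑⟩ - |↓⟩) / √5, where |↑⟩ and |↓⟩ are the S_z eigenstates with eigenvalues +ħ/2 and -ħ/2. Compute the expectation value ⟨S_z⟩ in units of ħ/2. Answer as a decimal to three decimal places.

0.600

⟨σ_z⟩ = |a|² - |b|² divided by |a|²+|b|², with a, b the |↑⟩, |↓⟩ amplitudes.
= (4 - 1)/5 = 3/5.
⟨S_z⟩ = (ħ/2)·⟨σ_z⟩.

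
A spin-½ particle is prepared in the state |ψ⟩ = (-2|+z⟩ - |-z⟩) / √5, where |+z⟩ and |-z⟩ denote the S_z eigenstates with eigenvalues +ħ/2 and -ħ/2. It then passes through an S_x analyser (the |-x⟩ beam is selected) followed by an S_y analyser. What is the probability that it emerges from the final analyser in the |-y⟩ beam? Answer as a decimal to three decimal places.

First analyser (S_x): P(|-x⟩) = |⟨-x|ψ⟩|² = 1/10.
After stage 1 the state is |-x⟩; P(|-y⟩) = |⟨-y|-x⟩|² = 1/2.
Joint probability = 1/10 × 1/2 = 0.050.

0.050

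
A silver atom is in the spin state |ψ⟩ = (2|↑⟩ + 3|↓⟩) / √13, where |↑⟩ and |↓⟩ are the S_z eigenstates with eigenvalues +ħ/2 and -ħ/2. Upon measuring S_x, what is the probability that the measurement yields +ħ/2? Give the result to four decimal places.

0.9615

|+x⟩ = (|↑⟩ + |↓⟩)/√2, so ⟨+x|ψ⟩ = (5) / (√2·√13).
P = |5|² / 26 = 25/26.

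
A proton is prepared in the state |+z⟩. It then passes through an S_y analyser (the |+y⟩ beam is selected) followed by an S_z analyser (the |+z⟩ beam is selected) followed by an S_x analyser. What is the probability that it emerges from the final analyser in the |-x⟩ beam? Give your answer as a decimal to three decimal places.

First analyser (S_y): from |+z⟩, P(|+y⟩) = 1/2.
After stage 1 the state is |+y⟩; P(|+z⟩) = |⟨+z|+y⟩|² = 1/2.
After stage 2 the state is |+z⟩; P(|-x⟩) = |⟨-x|+z⟩|² = 1/2.
Joint probability = 1/2 × 1/2 × 1/2 = 0.125.

0.125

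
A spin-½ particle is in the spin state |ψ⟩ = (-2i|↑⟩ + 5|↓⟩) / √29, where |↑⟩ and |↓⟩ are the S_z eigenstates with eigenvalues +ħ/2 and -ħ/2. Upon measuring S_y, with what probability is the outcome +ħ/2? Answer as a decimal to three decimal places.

|+y⟩ = (|↑⟩ + i|↓⟩)/√2, so ⟨+y|ψ⟩ = (-7i) / (√2·√29).
P = |-7i|² / 58 = 49/58.

0.845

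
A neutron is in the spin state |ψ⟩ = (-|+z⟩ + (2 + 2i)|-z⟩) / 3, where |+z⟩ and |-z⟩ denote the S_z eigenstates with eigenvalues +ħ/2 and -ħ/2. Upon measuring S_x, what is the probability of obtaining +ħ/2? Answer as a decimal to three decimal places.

0.278

|+x⟩ = (|+z⟩ + |-z⟩)/√2, so ⟨+x|ψ⟩ = (1 + 2i) / (√2·3).
P = |1 + 2i|² / 18 = 5/18.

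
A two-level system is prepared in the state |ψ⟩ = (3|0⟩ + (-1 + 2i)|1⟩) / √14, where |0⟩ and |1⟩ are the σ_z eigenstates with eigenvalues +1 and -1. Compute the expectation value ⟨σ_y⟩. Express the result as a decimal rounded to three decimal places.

0.857

⟨σ_y⟩ = 2 Im(a* b)/(|a|²+|b|²) with a = 3, b = (-1 + 2i).
a* b = (-3 + 6i), so ⟨σ_y⟩ = 12/14.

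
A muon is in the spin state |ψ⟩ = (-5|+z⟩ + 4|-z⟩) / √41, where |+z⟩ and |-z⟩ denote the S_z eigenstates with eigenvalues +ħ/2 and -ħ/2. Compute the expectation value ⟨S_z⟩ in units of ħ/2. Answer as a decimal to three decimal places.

0.220

⟨σ_z⟩ = |a|² - |b|² divided by |a|²+|b|², with a, b the |+z⟩, |-z⟩ amplitudes.
= (25 - 16)/41 = 9/41.
⟨S_z⟩ = (ħ/2)·⟨σ_z⟩.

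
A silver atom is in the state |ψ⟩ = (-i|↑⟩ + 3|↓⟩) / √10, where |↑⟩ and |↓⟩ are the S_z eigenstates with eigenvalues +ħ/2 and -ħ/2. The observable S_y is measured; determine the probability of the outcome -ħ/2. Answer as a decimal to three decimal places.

|-y⟩ = (|↑⟩ - i|↓⟩)/√2, so ⟨-y|ψ⟩ = (2i) / (√2·√10).
P = |2i|² / 20 = 4/20.

0.200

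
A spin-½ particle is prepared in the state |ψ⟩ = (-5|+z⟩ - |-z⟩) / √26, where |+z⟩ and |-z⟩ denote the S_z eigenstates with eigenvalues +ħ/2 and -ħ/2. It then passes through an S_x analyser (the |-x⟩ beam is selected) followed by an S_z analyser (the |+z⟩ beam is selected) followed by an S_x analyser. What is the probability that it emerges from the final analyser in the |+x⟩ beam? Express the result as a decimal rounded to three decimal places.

0.077

First analyser (S_x): P(|-x⟩) = |⟨-x|ψ⟩|² = 16/52.
After stage 1 the state is |-x⟩; P(|+z⟩) = |⟨+z|-x⟩|² = 1/2.
After stage 2 the state is |+z⟩; P(|+x⟩) = |⟨+x|+z⟩|² = 1/2.
Joint probability = 16/52 × 1/2 × 1/2 = 0.077.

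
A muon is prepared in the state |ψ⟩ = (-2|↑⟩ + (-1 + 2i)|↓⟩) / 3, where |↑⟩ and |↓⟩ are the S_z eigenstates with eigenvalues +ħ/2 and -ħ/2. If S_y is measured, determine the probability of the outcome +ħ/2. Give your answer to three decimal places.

|+y⟩ = (|↑⟩ + i|↓⟩)/√2, so ⟨+y|ψ⟩ = (i) / (√2·3).
P = |i|² / 18 = 1/18.

0.056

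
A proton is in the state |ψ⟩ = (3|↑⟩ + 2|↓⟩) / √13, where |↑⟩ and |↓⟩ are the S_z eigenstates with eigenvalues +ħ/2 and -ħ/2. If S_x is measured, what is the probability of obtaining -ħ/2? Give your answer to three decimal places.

|-x⟩ = (|↑⟩ - |↓⟩)/√2, so ⟨-x|ψ⟩ = (1) / (√2·√13).
P = |1|² / 26 = 1/26.

0.038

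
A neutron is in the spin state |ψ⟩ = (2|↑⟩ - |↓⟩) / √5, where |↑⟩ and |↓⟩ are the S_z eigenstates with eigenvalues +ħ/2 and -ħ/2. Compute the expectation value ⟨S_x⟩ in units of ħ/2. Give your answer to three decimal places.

-0.800

⟨σ_x⟩ = 2 Re(a* b)/(|a|²+|b|²) with a = 2, b = -1.
a* b = -2, so ⟨σ_x⟩ = -4/5.
⟨S_x⟩ = (ħ/2)·⟨σ_x⟩.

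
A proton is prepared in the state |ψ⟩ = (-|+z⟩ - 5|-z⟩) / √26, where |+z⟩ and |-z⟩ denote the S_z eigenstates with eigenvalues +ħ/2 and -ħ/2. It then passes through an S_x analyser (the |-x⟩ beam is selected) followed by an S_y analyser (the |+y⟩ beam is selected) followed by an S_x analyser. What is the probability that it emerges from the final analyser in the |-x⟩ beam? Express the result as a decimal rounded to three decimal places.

0.077

First analyser (S_x): P(|-x⟩) = |⟨-x|ψ⟩|² = 16/52.
After stage 1 the state is |-x⟩; P(|+y⟩) = |⟨+y|-x⟩|² = 1/2.
After stage 2 the state is |+y⟩; P(|-x⟩) = |⟨-x|+y⟩|² = 1/2.
Joint probability = 16/52 × 1/2 × 1/2 = 0.077.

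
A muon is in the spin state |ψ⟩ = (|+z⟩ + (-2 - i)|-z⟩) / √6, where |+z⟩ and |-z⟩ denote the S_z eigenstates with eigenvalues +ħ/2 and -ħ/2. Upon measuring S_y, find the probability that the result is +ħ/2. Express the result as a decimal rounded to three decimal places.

|+y⟩ = (|+z⟩ + i|-z⟩)/√2, so ⟨+y|ψ⟩ = (2i) / (√2·√6).
P = |2i|² / 12 = 4/12.

0.333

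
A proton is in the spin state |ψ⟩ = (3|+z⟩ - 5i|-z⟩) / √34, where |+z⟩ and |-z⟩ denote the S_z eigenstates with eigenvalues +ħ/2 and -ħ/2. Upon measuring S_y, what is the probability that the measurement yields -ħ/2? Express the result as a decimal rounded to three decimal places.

|-y⟩ = (|+z⟩ - i|-z⟩)/√2, so ⟨-y|ψ⟩ = (8) / (√2·√34).
P = |8|² / 68 = 64/68.

0.941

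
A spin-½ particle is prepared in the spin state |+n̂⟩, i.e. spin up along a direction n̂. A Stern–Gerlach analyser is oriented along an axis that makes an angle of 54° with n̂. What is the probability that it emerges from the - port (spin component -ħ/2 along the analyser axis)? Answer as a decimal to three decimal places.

0.206

For spin-½, the probability of finding spin-up along an axis at angle θ to the initial spin direction is cos²(θ/2); spin-down is sin²(θ/2).
θ = 54°, so P = sin²(27°) ≈ 0.206.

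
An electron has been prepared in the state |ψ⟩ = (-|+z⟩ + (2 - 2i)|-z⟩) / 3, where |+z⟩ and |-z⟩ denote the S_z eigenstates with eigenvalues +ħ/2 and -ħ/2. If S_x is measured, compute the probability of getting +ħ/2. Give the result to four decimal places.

0.2778

|+x⟩ = (|+z⟩ + |-z⟩)/√2, so ⟨+x|ψ⟩ = (1 - 2i) / (√2·3).
P = |1 - 2i|² / 18 = 5/18.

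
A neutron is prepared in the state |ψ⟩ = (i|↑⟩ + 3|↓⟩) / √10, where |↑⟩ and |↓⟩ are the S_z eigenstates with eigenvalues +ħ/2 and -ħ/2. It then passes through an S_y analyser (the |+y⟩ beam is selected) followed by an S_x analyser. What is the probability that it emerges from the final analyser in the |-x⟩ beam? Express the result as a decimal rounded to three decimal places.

0.100

First analyser (S_y): P(|+y⟩) = |⟨+y|ψ⟩|² = 4/20.
After stage 1 the state is |+y⟩; P(|-x⟩) = |⟨-x|+y⟩|² = 1/2.
Joint probability = 4/20 × 1/2 = 0.100.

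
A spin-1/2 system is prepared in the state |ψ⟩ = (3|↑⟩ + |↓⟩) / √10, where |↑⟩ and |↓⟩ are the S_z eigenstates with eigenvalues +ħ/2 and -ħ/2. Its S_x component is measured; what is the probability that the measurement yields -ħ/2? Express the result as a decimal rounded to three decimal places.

|-x⟩ = (|↑⟩ - |↓⟩)/√2, so ⟨-x|ψ⟩ = (2) / (√2·√10).
P = |2|² / 20 = 4/20.

0.200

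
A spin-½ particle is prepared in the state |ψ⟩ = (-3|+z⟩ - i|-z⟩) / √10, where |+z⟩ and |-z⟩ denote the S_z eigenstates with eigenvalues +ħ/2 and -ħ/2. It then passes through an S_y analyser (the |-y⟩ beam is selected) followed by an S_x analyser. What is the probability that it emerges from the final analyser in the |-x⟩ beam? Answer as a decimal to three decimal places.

0.100

First analyser (S_y): P(|-y⟩) = |⟨-y|ψ⟩|² = 4/20.
After stage 1 the state is |-y⟩; P(|-x⟩) = |⟨-x|-y⟩|² = 1/2.
Joint probability = 4/20 × 1/2 = 0.100.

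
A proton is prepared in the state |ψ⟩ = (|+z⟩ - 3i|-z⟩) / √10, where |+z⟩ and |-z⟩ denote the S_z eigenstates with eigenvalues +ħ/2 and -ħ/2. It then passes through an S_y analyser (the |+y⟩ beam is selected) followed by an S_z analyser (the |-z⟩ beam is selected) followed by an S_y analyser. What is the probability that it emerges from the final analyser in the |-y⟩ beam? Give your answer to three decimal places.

First analyser (S_y): P(|+y⟩) = |⟨+y|ψ⟩|² = 4/20.
After stage 1 the state is |+y⟩; P(|-z⟩) = |⟨-z|+y⟩|² = 1/2.
After stage 2 the state is |-z⟩; P(|-y⟩) = |⟨-y|-z⟩|² = 1/2.
Joint probability = 4/20 × 1/2 × 1/2 = 0.050.

0.050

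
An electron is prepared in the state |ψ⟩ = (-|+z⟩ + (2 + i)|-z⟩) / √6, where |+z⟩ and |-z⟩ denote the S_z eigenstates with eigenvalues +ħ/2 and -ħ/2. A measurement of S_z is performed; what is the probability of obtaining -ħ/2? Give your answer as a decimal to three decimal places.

0.833

The -ħ/2 outcome corresponds to |-z⟩. Its amplitude in |ψ⟩ is (2 + i)/√6.
P = |2 + i|² / 6 = 5/6.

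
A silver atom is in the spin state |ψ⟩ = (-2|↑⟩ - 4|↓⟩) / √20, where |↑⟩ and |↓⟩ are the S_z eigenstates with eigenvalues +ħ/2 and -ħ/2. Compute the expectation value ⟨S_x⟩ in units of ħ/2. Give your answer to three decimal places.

0.800

⟨σ_x⟩ = 2 Re(a* b)/(|a|²+|b|²) with a = -2, b = -4.
a* b = 8, so ⟨σ_x⟩ = 16/20.
⟨S_x⟩ = (ħ/2)·⟨σ_x⟩.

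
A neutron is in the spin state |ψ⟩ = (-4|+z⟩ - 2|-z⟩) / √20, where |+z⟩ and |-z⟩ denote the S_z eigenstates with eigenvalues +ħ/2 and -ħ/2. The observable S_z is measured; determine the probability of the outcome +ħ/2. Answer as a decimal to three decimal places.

0.800

The +ħ/2 outcome corresponds to |+z⟩. Its amplitude in |ψ⟩ is -4/√20.
P = |-4|² / 20 = 16/20.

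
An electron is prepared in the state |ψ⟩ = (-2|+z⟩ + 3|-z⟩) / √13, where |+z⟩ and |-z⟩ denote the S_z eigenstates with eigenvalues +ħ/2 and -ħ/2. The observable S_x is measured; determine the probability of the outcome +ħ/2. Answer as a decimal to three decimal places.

0.038

|+x⟩ = (|+z⟩ + |-z⟩)/√2, so ⟨+x|ψ⟩ = (1) / (√2·√13).
P = |1|² / 26 = 1/26.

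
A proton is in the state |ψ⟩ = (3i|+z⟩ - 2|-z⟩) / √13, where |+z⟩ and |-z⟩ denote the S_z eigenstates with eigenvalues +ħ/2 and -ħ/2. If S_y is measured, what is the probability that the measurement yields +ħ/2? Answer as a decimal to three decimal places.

0.962

|+y⟩ = (|+z⟩ + i|-z⟩)/√2, so ⟨+y|ψ⟩ = (5i) / (√2·√13).
P = |5i|² / 26 = 25/26.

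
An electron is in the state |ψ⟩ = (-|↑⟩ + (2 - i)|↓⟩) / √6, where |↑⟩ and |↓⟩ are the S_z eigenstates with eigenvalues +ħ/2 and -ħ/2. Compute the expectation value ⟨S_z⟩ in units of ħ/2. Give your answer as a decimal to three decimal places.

⟨σ_z⟩ = |a|² - |b|² divided by |a|²+|b|², with a, b the |↑⟩, |↓⟩ amplitudes.
= (1 - 5)/6 = -4/6.
⟨S_z⟩ = (ħ/2)·⟨σ_z⟩.

-0.667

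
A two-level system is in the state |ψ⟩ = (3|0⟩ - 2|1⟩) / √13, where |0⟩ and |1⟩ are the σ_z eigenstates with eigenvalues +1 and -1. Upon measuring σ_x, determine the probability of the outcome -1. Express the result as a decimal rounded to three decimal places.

|-x⟩ = (|0⟩ - |1⟩)/√2, so ⟨-x|ψ⟩ = (5) / (√2·√13).
P = |5|² / 26 = 25/26.

0.962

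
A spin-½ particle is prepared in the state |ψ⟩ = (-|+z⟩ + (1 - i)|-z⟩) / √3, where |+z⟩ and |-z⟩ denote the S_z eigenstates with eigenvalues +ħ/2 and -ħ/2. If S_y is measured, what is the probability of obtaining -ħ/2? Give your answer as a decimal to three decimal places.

|-y⟩ = (|+z⟩ - i|-z⟩)/√2, so ⟨-y|ψ⟩ = (i) / (√2·√3).
P = |i|² / 6 = 1/6.

0.167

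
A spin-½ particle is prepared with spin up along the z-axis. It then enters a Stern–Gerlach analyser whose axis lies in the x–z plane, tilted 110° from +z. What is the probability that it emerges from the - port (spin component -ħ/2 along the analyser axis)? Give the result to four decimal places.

For spin-½, the probability of finding spin-up along an axis at angle θ to the initial spin direction is cos²(θ/2); spin-down is sin²(θ/2).
θ = 110°, so P = sin²(55°) ≈ 0.6710.

0.6710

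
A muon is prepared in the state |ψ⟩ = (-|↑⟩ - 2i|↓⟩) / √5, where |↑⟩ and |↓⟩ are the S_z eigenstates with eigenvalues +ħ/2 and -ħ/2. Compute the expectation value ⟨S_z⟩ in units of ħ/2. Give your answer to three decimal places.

⟨σ_z⟩ = |a|² - |b|² divided by |a|²+|b|², with a, b the |↑⟩, |↓⟩ amplitudes.
= (1 - 4)/5 = -3/5.
⟨S_z⟩ = (ħ/2)·⟨σ_z⟩.

-0.600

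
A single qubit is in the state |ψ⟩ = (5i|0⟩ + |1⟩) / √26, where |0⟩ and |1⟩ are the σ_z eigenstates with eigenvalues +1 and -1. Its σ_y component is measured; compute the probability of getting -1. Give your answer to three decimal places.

0.692

|-y⟩ = (|0⟩ - i|1⟩)/√2, so ⟨-y|ψ⟩ = (6i) / (√2·√26).
P = |6i|² / 52 = 36/52.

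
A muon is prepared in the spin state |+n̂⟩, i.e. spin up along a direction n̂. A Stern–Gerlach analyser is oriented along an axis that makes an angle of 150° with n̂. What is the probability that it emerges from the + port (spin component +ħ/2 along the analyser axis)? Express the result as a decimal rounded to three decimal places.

0.067

For spin-½, the probability of finding spin-up along an axis at angle θ to the initial spin direction is cos²(θ/2); spin-down is sin²(θ/2).
θ = 150°, so P = cos²(75°) ≈ 0.067.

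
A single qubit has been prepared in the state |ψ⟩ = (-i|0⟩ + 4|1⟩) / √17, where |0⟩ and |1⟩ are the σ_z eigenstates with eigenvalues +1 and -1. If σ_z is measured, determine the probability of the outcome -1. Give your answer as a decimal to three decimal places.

The -1 outcome corresponds to |1⟩. Its amplitude in |ψ⟩ is 4/√17.
P = |4|² / 17 = 16/17.

0.941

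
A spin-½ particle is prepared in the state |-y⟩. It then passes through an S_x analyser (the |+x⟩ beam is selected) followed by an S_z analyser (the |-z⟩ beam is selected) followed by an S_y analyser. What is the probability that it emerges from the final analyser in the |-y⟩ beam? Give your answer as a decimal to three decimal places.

First analyser (S_x): from |-y⟩, P(|+x⟩) = 1/2.
After stage 1 the state is |+x⟩; P(|-z⟩) = |⟨-z|+x⟩|² = 1/2.
After stage 2 the state is |-z⟩; P(|-y⟩) = |⟨-y|-z⟩|² = 1/2.
Joint probability = 1/2 × 1/2 × 1/2 = 0.125.

0.125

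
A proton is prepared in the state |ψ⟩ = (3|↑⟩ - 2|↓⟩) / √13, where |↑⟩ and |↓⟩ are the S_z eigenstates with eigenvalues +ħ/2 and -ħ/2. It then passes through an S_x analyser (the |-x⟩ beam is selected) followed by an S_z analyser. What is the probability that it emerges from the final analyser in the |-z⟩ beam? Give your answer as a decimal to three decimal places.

0.481

First analyser (S_x): P(|-x⟩) = |⟨-x|ψ⟩|² = 25/26.
After stage 1 the state is |-x⟩; P(|-z⟩) = |⟨-z|-x⟩|² = 1/2.
Joint probability = 25/26 × 1/2 = 0.481.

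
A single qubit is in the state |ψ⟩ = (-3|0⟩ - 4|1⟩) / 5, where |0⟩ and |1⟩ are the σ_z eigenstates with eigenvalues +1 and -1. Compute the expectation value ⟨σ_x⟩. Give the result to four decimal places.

⟨σ_x⟩ = 2 Re(a* b)/(|a|²+|b|²) with a = -3, b = -4.
a* b = 12, so ⟨σ_x⟩ = 24/25.

0.9600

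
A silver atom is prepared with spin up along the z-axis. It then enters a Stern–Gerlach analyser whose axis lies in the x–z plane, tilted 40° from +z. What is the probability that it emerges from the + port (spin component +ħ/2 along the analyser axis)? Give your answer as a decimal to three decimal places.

0.883

For spin-½, the probability of finding spin-up along an axis at angle θ to the initial spin direction is cos²(θ/2); spin-down is sin²(θ/2).
θ = 40°, so P = cos²(20°) ≈ 0.883.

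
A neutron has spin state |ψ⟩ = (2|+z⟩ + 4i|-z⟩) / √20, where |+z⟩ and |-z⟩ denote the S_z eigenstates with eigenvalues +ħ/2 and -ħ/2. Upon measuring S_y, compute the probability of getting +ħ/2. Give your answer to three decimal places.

0.900

|+y⟩ = (|+z⟩ + i|-z⟩)/√2, so ⟨+y|ψ⟩ = (6) / (√2·√20).
P = |6|² / 40 = 36/40.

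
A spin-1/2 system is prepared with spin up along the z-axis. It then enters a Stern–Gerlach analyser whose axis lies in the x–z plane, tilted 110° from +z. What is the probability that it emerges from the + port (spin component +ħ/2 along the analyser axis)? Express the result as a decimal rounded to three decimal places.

For spin-½, the probability of finding spin-up along an axis at angle θ to the initial spin direction is cos²(θ/2); spin-down is sin²(θ/2).
θ = 110°, so P = cos²(55°) ≈ 0.329.

0.329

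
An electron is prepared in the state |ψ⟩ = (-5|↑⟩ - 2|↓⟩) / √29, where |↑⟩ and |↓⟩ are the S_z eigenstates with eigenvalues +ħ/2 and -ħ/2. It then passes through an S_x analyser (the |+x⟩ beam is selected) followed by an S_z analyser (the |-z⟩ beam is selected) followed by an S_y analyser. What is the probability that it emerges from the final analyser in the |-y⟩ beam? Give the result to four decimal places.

First analyser (S_x): P(|+x⟩) = |⟨+x|ψ⟩|² = 49/58.
After stage 1 the state is |+x⟩; P(|-z⟩) = |⟨-z|+x⟩|² = 1/2.
After stage 2 the state is |-z⟩; P(|-y⟩) = |⟨-y|-z⟩|² = 1/2.
Joint probability = 49/58 × 1/2 × 1/2 = 0.2112.

0.2112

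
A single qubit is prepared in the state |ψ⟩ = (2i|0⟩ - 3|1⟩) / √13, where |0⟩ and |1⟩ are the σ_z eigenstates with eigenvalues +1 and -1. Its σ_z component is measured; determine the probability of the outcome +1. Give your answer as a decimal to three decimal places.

0.308

The +1 outcome corresponds to |0⟩. Its amplitude in |ψ⟩ is 2i/√13.
P = |2i|² / 13 = 4/13.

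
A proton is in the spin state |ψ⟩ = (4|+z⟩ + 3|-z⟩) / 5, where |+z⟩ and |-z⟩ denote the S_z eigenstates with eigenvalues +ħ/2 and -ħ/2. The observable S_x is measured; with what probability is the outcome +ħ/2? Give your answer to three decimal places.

|+x⟩ = (|+z⟩ + |-z⟩)/√2, so ⟨+x|ψ⟩ = (7) / (√2·5).
P = |7|² / 50 = 49/50.

0.980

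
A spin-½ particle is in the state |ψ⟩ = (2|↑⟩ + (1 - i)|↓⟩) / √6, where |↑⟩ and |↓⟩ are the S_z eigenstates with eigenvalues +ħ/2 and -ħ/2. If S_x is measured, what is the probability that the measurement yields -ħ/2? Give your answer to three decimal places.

|-x⟩ = (|↑⟩ - |↓⟩)/√2, so ⟨-x|ψ⟩ = (1 + i) / (√2·√6).
P = |1 + i|² / 12 = 2/12.

0.167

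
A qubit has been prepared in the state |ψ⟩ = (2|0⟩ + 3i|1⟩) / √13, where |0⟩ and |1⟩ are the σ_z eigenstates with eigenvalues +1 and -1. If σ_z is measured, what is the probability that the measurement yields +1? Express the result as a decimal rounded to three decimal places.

The +1 outcome corresponds to |0⟩. Its amplitude in |ψ⟩ is 2/√13.
P = |2|² / 13 = 4/13.

0.308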